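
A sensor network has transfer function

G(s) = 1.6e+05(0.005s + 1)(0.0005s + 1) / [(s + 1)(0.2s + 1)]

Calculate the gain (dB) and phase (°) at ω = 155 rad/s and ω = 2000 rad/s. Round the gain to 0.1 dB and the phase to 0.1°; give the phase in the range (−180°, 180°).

ω = 155: 32.5 dB, -135.6°; ω = 2000: 9.1 dB, -50.5°

At ω = 155 rad/s:
zero (1 + j155·0.005) = 1 + j0.775 → |·| ≈ 1.2652, ∠ ≈ 37.78°
zero (1 + j155·0.0005) = 1 + j0.0775 → |·| ≈ 1.003, ∠ ≈ 4.43°
pole (1 + j155·1) = 1 + j155 → |·| ≈ 155, ∠ ≈ 89.63°
pole (1 + j155·0.2) = 1 + j31 → |·| ≈ 31.016, ∠ ≈ 88.15°
|G| = 1.6e+05 · 1.2652 · 1.003 / (155 · 31.016) ≈ 42.234
Gain = 20 log₁₀(42.234) ≈ 32.51 dB
∠G = (37.78° + 4.43°) − (89.63° + 88.15°) = -135.57°

At ω = 2000 rad/s:
zero (1 + j2000·0.005) = 1 + j10 → |·| ≈ 10.05, ∠ ≈ 84.29°
zero (1 + j2000·0.0005) = 1 + j1 → |·| ≈ 1.4142, ∠ ≈ 45.00°
pole (1 + j2000·1) = 1 + j2000 → |·| ≈ 2000, ∠ ≈ 89.97°
pole (1 + j2000·0.2) = 1 + j400 → |·| ≈ 400, ∠ ≈ 89.86°
|G| = 1.6e+05 · 10.05 · 1.4142 / (2000 · 400) ≈ 2.8425
Gain = 20 log₁₀(2.8425) ≈ 9.07 dB
∠G = (84.29° + 45.00°) − (89.97° + 89.86°) = -50.54°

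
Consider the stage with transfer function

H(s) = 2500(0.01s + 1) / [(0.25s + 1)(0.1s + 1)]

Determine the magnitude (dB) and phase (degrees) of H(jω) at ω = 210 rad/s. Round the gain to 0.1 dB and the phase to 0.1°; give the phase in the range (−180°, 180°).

14.4 dB, -111.6°

At ω = 210 rad/s:
zero (1 + j210·0.01) = 1 + j2.1 → |·| ≈ 2.3259, ∠ ≈ 64.54°
pole (1 + j210·0.25) = 1 + j52.5 → |·| ≈ 52.51, ∠ ≈ 88.91°
pole (1 + j210·0.1) = 1 + j21 → |·| ≈ 21.024, ∠ ≈ 87.27°
|H| = 2500 · 2.3259 / (52.51 · 21.024) ≈ 5.2671
Gain = 20 log₁₀(5.2671) ≈ 14.43 dB
∠H = (64.54°) − (88.91° + 87.27°) = -111.64°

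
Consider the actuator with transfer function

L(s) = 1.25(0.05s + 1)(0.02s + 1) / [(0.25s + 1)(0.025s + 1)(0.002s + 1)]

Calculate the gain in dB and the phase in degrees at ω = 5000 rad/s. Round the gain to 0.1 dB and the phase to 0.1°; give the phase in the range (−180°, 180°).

-34.0 dB, -84.6°

At ω = 5000 rad/s:
zero (1 + j5000·0.05) = 1 + j250 → |·| ≈ 250, ∠ ≈ 89.77°
zero (1 + j5000·0.02) = 1 + j100 → |·| ≈ 100, ∠ ≈ 89.43°
pole (1 + j5000·0.25) = 1 + j1250 → |·| ≈ 1250, ∠ ≈ 89.95°
pole (1 + j5000·0.025) = 1 + j125 → |·| ≈ 125, ∠ ≈ 89.54°
pole (1 + j5000·0.002) = 1 + j10 → |·| ≈ 10.05, ∠ ≈ 84.29°
|L| = 1.25 · 250 · 100 / (1250 · 125 · 10.05) ≈ 0.0199
Gain = 20 log₁₀(0.0199) ≈ -34.02 dB
∠L = (89.77° + 89.43°) − (89.95° + 89.54° + 84.29°) = -84.58°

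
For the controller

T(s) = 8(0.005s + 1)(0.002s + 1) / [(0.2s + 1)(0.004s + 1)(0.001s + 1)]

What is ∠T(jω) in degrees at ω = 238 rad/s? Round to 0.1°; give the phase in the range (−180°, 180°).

At ω = 238 rad/s:
zero (1 + j238·0.005) = 1 + j1.19 → |·| ≈ 1.5544, ∠ ≈ 49.96°
zero (1 + j238·0.002) = 1 + j0.476 → |·| ≈ 1.1075, ∠ ≈ 25.45°
pole (1 + j238·0.2) = 1 + j47.6 → |·| ≈ 47.611, ∠ ≈ 88.80°
pole (1 + j238·0.004) = 1 + j0.952 → |·| ≈ 1.3807, ∠ ≈ 43.59°
pole (1 + j238·0.001) = 1 + j0.238 → |·| ≈ 1.0279, ∠ ≈ 13.39°
∠T = (49.96° + 25.45°) − (88.80° + 43.59° + 13.39°) = -70.37°

-70.4°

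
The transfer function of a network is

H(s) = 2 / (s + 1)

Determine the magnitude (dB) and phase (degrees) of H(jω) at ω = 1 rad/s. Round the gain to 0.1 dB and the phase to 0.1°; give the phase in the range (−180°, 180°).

3.0 dB, -45.0°

Substitute s = j1:
Numerator: 2 = 2 + j0
Denominator: (j1) + 1 = 1 + j1
|N| = √(2² + 0²) ≈ 2, ∠N ≈ 0.00°
|D| = √(1² + 1²) ≈ 1.4142, ∠D ≈ 45.00°
|H| = 2 / 1.4142 ≈ 1.4142
Gain = 20 log₁₀(1.4142) ≈ 3.01 dB
∠H = 0.00° − 45.00° = -45.00°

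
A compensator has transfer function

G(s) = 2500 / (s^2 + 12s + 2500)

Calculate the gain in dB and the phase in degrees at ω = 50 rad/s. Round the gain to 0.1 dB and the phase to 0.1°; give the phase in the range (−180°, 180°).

12.4 dB, -90.0°

At s = jω = j50:
quadratic: (j50)² + 12·j50 + 2500 = 0 + j600 → |·| ≈ 600, ∠ ≈ 90.00°
|G| = 2500 / 600 ≈ 4.1667
Gain = 20 log₁₀(4.1667) ≈ 12.40 dB
∠G = 0.00° − 90.00° = -90.00°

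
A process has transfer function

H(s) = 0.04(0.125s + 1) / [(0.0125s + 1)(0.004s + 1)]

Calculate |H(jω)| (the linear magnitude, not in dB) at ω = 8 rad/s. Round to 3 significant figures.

At ω = 8 rad/s:
zero (1 + j8·0.125) = 1 + j1 → |·| ≈ 1.4142, ∠ ≈ 45.00°
pole (1 + j8·0.0125) = 1 + j0.1 → |·| ≈ 1.005, ∠ ≈ 5.71°
pole (1 + j8·0.004) = 1 + j0.032 → |·| ≈ 1.0005, ∠ ≈ 1.83°
|H| = 0.04 · 1.4142 / (1.005 · 1.0005) ≈ 0.056258

0.0563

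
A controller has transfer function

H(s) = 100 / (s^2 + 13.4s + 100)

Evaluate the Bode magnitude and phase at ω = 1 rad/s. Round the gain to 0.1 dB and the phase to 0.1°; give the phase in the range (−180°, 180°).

At s = jω = j1:
quadratic: (j1)² + 13.4·j1 + 100 = 99 + j13.4 → |·| ≈ 99.903, ∠ ≈ 7.71°
|H| = 100 / 99.903 ≈ 1.001
Gain = 20 log₁₀(1.001) ≈ 0.01 dB
∠H = 0.00° − 7.71° = -7.71°

0.0 dB, -7.7°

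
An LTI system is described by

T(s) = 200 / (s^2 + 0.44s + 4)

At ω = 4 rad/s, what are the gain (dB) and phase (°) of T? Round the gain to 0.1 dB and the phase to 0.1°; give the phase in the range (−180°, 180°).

24.3 dB, -171.7°

At s = jω = j4:
quadratic: (j4)² + 0.44·j4 + 4 = -12 + j1.76 → |·| ≈ 12.128, ∠ ≈ 171.66°
|T| = 200 / 12.128 ≈ 16.491
Gain = 20 log₁₀(16.491) ≈ 24.34 dB
∠T = 0.00° − 171.66° = -171.66°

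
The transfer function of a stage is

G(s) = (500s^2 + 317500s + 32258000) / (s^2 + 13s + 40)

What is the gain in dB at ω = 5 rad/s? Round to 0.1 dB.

Substitute s = j5:
Numerator: 500(j5)^2 + 317500(j5) + 32258000 = 32245500 + j1587500
Denominator: (j5)^2 + 13(j5) + 40 = 15 + j65
|N| = √(32245500² + 1587500²) ≈ 3.2285e+07, ∠N ≈ 2.82°
|D| = √(15² + 65²) ≈ 66.708, ∠D ≈ 77.01°
|G| = 3.2285e+07 / 66.708 ≈ 4.8397e+05
Gain = 20 log₁₀(4.8397e+05) ≈ 113.70 dB

113.7 dB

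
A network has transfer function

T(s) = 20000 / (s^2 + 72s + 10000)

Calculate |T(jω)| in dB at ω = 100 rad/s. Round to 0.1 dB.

At s = jω = j100:
quadratic: (j100)² + 72·j100 + 10000 = 0 + j7200 → |·| ≈ 7200, ∠ ≈ 90.00°
|T| = 20000 / 7200 ≈ 2.7778
Gain = 20 log₁₀(2.7778) ≈ 8.87 dB

8.9 dB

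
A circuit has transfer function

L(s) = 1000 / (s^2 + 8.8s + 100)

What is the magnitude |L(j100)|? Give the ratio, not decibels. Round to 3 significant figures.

0.101

At s = jω = j100:
quadratic: (j100)² + 8.8·j100 + 100 = -9900 + j880 → |·| ≈ 9939, ∠ ≈ 174.92°
|L| = 1000 / 9939 ≈ 0.10061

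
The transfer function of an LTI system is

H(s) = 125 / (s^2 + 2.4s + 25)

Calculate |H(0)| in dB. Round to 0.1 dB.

H(0) = 125 / 25 = 5
20 log₁₀(5) ≈ 13.98 dB

14.0 dB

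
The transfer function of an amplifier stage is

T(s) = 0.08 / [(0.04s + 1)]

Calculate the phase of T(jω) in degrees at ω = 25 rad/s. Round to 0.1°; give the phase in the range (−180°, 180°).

At ω = 25 rad/s:
pole (1 + j25·0.04) = 1 + j1 → |·| ≈ 1.4142, ∠ ≈ 45.00°
∠T = (0°) − (45.00°) = -45.00°

-45.0°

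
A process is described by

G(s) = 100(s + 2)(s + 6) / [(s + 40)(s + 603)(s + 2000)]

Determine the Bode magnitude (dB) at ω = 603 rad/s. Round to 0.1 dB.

At s = jω = j603:
zero (s+2): 2 + j603 → |·| = √(2²+603²) = √363613 ≈ 603, ∠ = arctan(603/2) ≈ 89.81°
zero (s+6): 6 + j603 → |·| = √(6²+603²) = √363645 ≈ 603.03, ∠ = arctan(603/6) ≈ 89.43°
pole (s+40): 40 + j603 → |·| = √(40²+603²) = √365209 ≈ 604.33, ∠ = arctan(603/40) ≈ 86.20°
pole (s+603): 603 + j603 → |·| = √(603²+603²) = √727218 ≈ 852.77, ∠ = arctan(603/603) ≈ 45.00°
pole (s+2000): 2000 + j603 → |·| = √(2000²+603²) = √4363609 ≈ 2088.9, ∠ = arctan(603/2000) ≈ 16.78°
|G| = 100 · 3.6363e+05 / 1.0765e+09 ≈ 0.033779
Gain = 20 log₁₀(0.033779) ≈ -29.43 dB

-29.4 dB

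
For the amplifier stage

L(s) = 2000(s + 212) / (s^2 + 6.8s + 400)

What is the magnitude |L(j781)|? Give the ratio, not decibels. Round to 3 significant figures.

2.66

At s = jω = j781:
zero (s+212): 212 + j781 → |·| = √(212²+781²) = √654905 ≈ 809.26, ∠ = arctan(781/212) ≈ 74.81°
quadratic: (j781)² + 6.8·j781 + 400 = -609561 + j5310.8 → |·| ≈ 6.0958e+05, ∠ ≈ 179.50°
|L| = 2000 · 809.26 / 6.0958e+05 ≈ 2.6551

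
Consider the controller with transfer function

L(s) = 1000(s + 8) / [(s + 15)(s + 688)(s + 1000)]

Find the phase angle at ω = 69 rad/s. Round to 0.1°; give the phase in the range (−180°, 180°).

-4.0°

At s = jω = j69:
zero (s+8): 8 + j69 → |·| = √(8²+69²) = √4825 ≈ 69.462, ∠ = arctan(69/8) ≈ 83.39°
pole (s+15): 15 + j69 → |·| = √(15²+69²) = √4986 ≈ 70.612, ∠ = arctan(69/15) ≈ 77.74°
pole (s+688): 688 + j69 → |·| = √(688²+69²) = √478105 ≈ 691.45, ∠ = arctan(69/688) ≈ 5.73°
pole (s+1000): 1000 + j69 → |·| = √(1000²+69²) = √1004761 ≈ 1002.4, ∠ = arctan(69/1000) ≈ 3.95°
∠L = 83.39° − 87.42° = -4.03°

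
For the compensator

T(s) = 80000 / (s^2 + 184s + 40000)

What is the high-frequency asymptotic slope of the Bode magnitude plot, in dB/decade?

-40 dB/decade

Each pole contributes −20 dB/decade at high frequency; each zero contributes +20 dB/decade.
Net: 0 zero(s) − 2 pole(s) → -40 dB/decade.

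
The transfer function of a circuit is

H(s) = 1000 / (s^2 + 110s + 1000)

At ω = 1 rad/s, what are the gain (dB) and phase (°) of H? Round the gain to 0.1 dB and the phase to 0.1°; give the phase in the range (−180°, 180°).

Substitute s = j1:
Numerator: 1000 = 1000 + j0
Denominator: (j1)^2 + 110(j1) + 1000 = 999 + j110
|N| = √(1000² + 0²) ≈ 1000, ∠N ≈ 0.00°
|D| = √(999² + 110²) ≈ 1005, ∠D ≈ 6.28°
|H| = 1000 / 1005 ≈ 0.99502
Gain = 20 log₁₀(0.99502) ≈ -0.04 dB
∠H = 0.00° − 6.28° = -6.28°

-0.0 dB, -6.3°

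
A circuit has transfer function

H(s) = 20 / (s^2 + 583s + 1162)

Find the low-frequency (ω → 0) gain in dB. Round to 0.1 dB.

-35.3 dB

H(0) = 20 / 1162 ≈ 0.017212
20 log₁₀(0.017212) ≈ -35.28 dB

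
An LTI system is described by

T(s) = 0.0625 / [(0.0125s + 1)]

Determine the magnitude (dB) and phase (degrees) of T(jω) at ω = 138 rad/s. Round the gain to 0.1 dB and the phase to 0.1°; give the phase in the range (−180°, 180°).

At ω = 138 rad/s:
pole (1 + j138·0.0125) = 1 + j1.725 → |·| ≈ 1.9939, ∠ ≈ 59.90°
|T| = 0.0625 · 1 / (1.9939) ≈ 0.031346
Gain = 20 log₁₀(0.031346) ≈ -30.08 dB
∠T = (0°) − (59.90°) = -59.90°

-30.1 dB, -59.9°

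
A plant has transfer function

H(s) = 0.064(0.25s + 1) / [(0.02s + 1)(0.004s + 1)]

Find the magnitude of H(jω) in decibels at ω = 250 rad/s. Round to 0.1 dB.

-5.1 dB

At ω = 250 rad/s:
zero (1 + j250·0.25) = 1 + j62.5 → |·| ≈ 62.508, ∠ ≈ 89.08°
pole (1 + j250·0.02) = 1 + j5 → |·| ≈ 5.099, ∠ ≈ 78.69°
pole (1 + j250·0.004) = 1 + j1 → |·| ≈ 1.4142, ∠ ≈ 45.00°
|H| = 0.064 · 62.508 / (5.099 · 1.4142) ≈ 0.55478
Gain = 20 log₁₀(0.55478) ≈ -5.12 dB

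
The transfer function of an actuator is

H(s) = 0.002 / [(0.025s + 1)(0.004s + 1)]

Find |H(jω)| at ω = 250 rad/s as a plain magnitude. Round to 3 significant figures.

At ω = 250 rad/s:
pole (1 + j250·0.025) = 1 + j6.25 → |·| ≈ 6.3295, ∠ ≈ 80.91°
pole (1 + j250·0.004) = 1 + j1 → |·| ≈ 1.4142, ∠ ≈ 45.00°
|H| = 0.002 · 1 / (6.3295 · 1.4142) ≈ 0.00022343

0.000223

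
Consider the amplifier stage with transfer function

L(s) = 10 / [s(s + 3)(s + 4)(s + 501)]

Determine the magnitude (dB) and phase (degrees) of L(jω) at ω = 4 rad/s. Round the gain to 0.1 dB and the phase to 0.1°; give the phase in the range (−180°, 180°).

-75.1 dB, 171.4°

At s = jω = j4:
pole (s+3): 3 + j4 → |·| = √(3²+4²) = √25 ≈ 5, ∠ = arctan(4/3) ≈ 53.13°
pole (s+4): 4 + j4 → |·| = √(4²+4²) = √32 ≈ 5.6569, ∠ = arctan(4/4) ≈ 45.00°
pole (s+501): 501 + j4 → |·| = √(501²+4²) = √251017 ≈ 501.02, ∠ = arctan(4/501) ≈ 0.46°
pole at origin: |s| = 4, ∠ = 90.00° (in denominator)
|L| = 10 / 56684 ≈ 0.00017642
Gain = 20 log₁₀(0.00017642) ≈ -75.07 dB
∠L = 0.00° − 188.59° = -188.59° ≡ 171.41° (principal value)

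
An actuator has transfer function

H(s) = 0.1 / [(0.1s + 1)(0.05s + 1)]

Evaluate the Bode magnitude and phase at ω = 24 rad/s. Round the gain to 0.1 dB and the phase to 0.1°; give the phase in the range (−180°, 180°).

At ω = 24 rad/s:
pole (1 + j24·0.1) = 1 + j2.4 → |·| ≈ 2.6, ∠ ≈ 67.38°
pole (1 + j24·0.05) = 1 + j1.2 → |·| ≈ 1.562, ∠ ≈ 50.19°
|H| = 0.1 · 1 / (2.6 · 1.562) ≈ 0.024623
Gain = 20 log₁₀(0.024623) ≈ -32.17 dB
∠H = (0°) − (67.38° + 50.19°) = -117.57°

-32.2 dB, -117.6°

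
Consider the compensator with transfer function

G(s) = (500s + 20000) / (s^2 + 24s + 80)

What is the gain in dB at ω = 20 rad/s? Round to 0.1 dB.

Substitute s = j20:
Numerator: 500(j20) + 20000 = 20000 + j10000
Denominator: (j20)^2 + 24(j20) + 80 = -320 + j480
|N| = √(20000² + 10000²) ≈ 22361, ∠N ≈ 26.57°
|D| = √(320² + 480²) ≈ 576.89, ∠D ≈ 123.69°
|G| = 22361 / 576.89 ≈ 38.761
Gain = 20 log₁₀(38.761) ≈ 31.77 dB

31.8 dB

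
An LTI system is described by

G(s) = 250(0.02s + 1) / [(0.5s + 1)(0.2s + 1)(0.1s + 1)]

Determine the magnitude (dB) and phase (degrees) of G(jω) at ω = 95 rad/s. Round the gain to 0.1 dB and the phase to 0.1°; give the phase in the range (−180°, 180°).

At ω = 95 rad/s:
zero (1 + j95·0.02) = 1 + j1.9 → |·| ≈ 2.1471, ∠ ≈ 62.24°
pole (1 + j95·0.5) = 1 + j47.5 → |·| ≈ 47.511, ∠ ≈ 88.79°
pole (1 + j95·0.2) = 1 + j19 → |·| ≈ 19.026, ∠ ≈ 86.99°
pole (1 + j95·0.1) = 1 + j9.5 → |·| ≈ 9.5525, ∠ ≈ 83.99°
|G| = 250 · 2.1471 / (47.511 · 19.026 · 9.5525) ≈ 0.062163
Gain = 20 log₁₀(0.062163) ≈ -24.13 dB
∠G = (62.24°) − (88.79° + 86.99° + 83.99°) = -197.53° ≡ 162.47° (principal value)

-24.1 dB, 162.5°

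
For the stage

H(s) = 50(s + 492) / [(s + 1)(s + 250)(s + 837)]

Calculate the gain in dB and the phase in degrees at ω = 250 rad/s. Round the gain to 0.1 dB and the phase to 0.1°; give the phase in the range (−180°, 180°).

-68.9 dB, -124.5°

At s = jω = j250:
zero (s+492): 492 + j250 → |·| = √(492²+250²) = √304564 ≈ 551.87, ∠ = arctan(250/492) ≈ 26.94°
pole (s+1): 1 + j250 → |·| = √(1²+250²) = √62501 ≈ 250, ∠ = arctan(250/1) ≈ 89.77°
pole (s+250): 250 + j250 → |·| = √(250²+250²) = √125000 ≈ 353.55, ∠ = arctan(250/250) ≈ 45.00°
pole (s+837): 837 + j250 → |·| = √(837²+250²) = √763069 ≈ 873.54, ∠ = arctan(250/837) ≈ 16.63°
|H| = 50 · 551.87 / 7.721e+07 ≈ 0.00035738
Gain = 20 log₁₀(0.00035738) ≈ -68.94 dB
∠H = 26.94° − 151.40° = -124.46°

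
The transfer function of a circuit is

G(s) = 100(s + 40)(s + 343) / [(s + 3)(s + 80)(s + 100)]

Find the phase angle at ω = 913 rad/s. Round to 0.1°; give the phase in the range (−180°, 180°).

-101.7°

At s = jω = j913:
zero (s+40): 40 + j913 → |·| = √(40²+913²) = √835169 ≈ 913.88, ∠ = arctan(913/40) ≈ 87.49°
zero (s+343): 343 + j913 → |·| = √(343²+913²) = √951218 ≈ 975.3, ∠ = arctan(913/343) ≈ 69.41°
pole (s+3): 3 + j913 → |·| = √(3²+913²) = √833578 ≈ 913, ∠ = arctan(913/3) ≈ 89.81°
pole (s+80): 80 + j913 → |·| = √(80²+913²) = √839969 ≈ 916.5, ∠ = arctan(913/80) ≈ 84.99°
pole (s+100): 100 + j913 → |·| = √(100²+913²) = √843569 ≈ 918.46, ∠ = arctan(913/100) ≈ 83.75°
∠G = 156.90° − 258.55° = -101.65°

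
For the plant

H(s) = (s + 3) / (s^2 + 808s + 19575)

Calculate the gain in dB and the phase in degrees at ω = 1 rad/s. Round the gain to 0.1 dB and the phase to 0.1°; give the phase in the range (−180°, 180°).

-75.8 dB, 16.1°

Substitute s = j1:
Numerator: (j1) + 3 = 3 + j1
Denominator: (j1)^2 + 808(j1) + 19575 = 19574 + j808
|N| = √(3² + 1²) ≈ 3.1623, ∠N ≈ 18.43°
|D| = √(19574² + 808²) ≈ 19591, ∠D ≈ 2.36°
|H| = 3.1623 / 19591 ≈ 0.00016142
Gain = 20 log₁₀(0.00016142) ≈ -75.84 dB
∠H = 18.43° − 2.36° = 16.07°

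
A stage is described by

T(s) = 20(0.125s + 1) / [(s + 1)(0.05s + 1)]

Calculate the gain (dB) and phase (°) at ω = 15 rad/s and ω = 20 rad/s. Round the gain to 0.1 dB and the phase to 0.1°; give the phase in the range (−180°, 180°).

ω = 15: 7.1 dB, -61.1°; ω = 20: 5.6 dB, -63.9°

At ω = 15 rad/s:
zero (1 + j15·0.125) = 1 + j1.875 → |·| ≈ 2.125, ∠ ≈ 61.93°
pole (1 + j15·1) = 1 + j15 → |·| ≈ 15.033, ∠ ≈ 86.19°
pole (1 + j15·0.05) = 1 + j0.75 → |·| ≈ 1.25, ∠ ≈ 36.87°
|T| = 20 · 2.125 / (15.033 · 1.25) ≈ 2.2617
Gain = 20 log₁₀(2.2617) ≈ 7.09 dB
∠T = (61.93°) − (86.19° + 36.87°) = -61.13°

At ω = 20 rad/s:
zero (1 + j20·0.125) = 1 + j2.5 → |·| ≈ 2.6926, ∠ ≈ 68.20°
pole (1 + j20·1) = 1 + j20 → |·| ≈ 20.025, ∠ ≈ 87.14°
pole (1 + j20·0.05) = 1 + j1 → |·| ≈ 1.4142, ∠ ≈ 45.00°
|T| = 20 · 2.6926 / (20.025 · 1.4142) ≈ 1.9016
Gain = 20 log₁₀(1.9016) ≈ 5.58 dB
∠T = (68.20°) − (87.14° + 45.00°) = -63.94°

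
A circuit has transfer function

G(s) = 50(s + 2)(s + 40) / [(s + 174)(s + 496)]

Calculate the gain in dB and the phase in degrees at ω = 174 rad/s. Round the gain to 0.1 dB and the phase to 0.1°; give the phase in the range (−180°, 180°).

21.6 dB, 102.1°

At s = jω = j174:
zero (s+2): 2 + j174 → |·| = √(2²+174²) = √30280 ≈ 174.01, ∠ = arctan(174/2) ≈ 89.34°
zero (s+40): 40 + j174 → |·| = √(40²+174²) = √31876 ≈ 178.54, ∠ = arctan(174/40) ≈ 77.05°
pole (s+174): 174 + j174 → |·| = √(174²+174²) = √60552 ≈ 246.07, ∠ = arctan(174/174) ≈ 45.00°
pole (s+496): 496 + j174 → |·| = √(496²+174²) = √276292 ≈ 525.63, ∠ = arctan(174/496) ≈ 19.33°
|G| = 50 · 31068 / 1.2934e+05 ≈ 12.01
Gain = 20 log₁₀(12.01) ≈ 21.59 dB
∠G = 166.39° − 64.33° = 102.06°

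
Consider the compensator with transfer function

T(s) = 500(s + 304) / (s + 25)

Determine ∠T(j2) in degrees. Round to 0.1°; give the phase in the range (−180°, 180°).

-4.2°

At s = jω = j2:
zero (s+304): 304 + j2 → |·| = √(304²+2²) = √92420 ≈ 304.01, ∠ = arctan(2/304) ≈ 0.38°
pole (s+25): 25 + j2 → |·| = √(25²+2²) = √629 ≈ 25.08, ∠ = arctan(2/25) ≈ 4.57°
∠T = 0.38° − 4.57° = -4.19°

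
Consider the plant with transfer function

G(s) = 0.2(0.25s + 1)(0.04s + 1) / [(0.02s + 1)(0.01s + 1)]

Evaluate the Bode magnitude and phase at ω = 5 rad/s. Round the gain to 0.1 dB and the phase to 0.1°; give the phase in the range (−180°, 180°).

At ω = 5 rad/s:
zero (1 + j5·0.25) = 1 + j1.25 → |·| ≈ 1.6008, ∠ ≈ 51.34°
zero (1 + j5·0.04) = 1 + j0.2 → |·| ≈ 1.0198, ∠ ≈ 11.31°
pole (1 + j5·0.02) = 1 + j0.1 → |·| ≈ 1.005, ∠ ≈ 5.71°
pole (1 + j5·0.01) = 1 + j0.05 → |·| ≈ 1.0012, ∠ ≈ 2.86°
|G| = 0.2 · 1.6008 · 1.0198 / (1.005 · 1.0012) ≈ 0.32449
Gain = 20 log₁₀(0.32449) ≈ -9.78 dB
∠G = (51.34° + 11.31°) − (5.71° + 2.86°) = 54.08°

-9.8 dB, 54.1°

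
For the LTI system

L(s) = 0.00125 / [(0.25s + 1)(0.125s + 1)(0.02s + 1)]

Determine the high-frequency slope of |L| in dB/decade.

-60 dB/decade

Each pole contributes −20 dB/decade at high frequency; each zero contributes +20 dB/decade.
Net: 0 zero(s) − 3 pole(s) → -60 dB/decade.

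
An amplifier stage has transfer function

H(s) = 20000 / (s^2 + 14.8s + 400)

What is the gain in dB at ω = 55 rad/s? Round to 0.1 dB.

17.2 dB

At s = jω = j55:
quadratic: (j55)² + 14.8·j55 + 400 = -2625 + j814 → |·| ≈ 2748.3, ∠ ≈ 162.77°
|H| = 20000 / 2748.3 ≈ 7.2772
Gain = 20 log₁₀(7.2772) ≈ 17.24 dB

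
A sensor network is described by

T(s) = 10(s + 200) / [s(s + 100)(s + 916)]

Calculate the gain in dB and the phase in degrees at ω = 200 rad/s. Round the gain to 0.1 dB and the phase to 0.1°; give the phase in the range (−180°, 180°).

-83.4 dB, -120.8°

At s = jω = j200:
zero (s+200): 200 + j200 → |·| = √(200²+200²) = √80000 ≈ 282.84, ∠ = arctan(200/200) ≈ 45.00°
pole (s+100): 100 + j200 → |·| = √(100²+200²) = √50000 ≈ 223.61, ∠ = arctan(200/100) ≈ 63.43°
pole (s+916): 916 + j200 → |·| = √(916²+200²) = √879056 ≈ 937.58, ∠ = arctan(200/916) ≈ 12.32°
pole at origin: |s| = 200, ∠ = 90.00° (in denominator)
|T| = 10 · 282.84 / 4.193e+07 ≈ 6.7455e-05
Gain = 20 log₁₀(6.7455e-05) ≈ -83.42 dB
∠T = 45.00° − 165.75° = -120.75°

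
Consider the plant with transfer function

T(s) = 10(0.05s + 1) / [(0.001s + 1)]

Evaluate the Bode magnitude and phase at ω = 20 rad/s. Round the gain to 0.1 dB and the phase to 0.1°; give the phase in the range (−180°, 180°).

23.0 dB, 43.9°

At ω = 20 rad/s:
zero (1 + j20·0.05) = 1 + j1 → |·| ≈ 1.4142, ∠ ≈ 45.00°
pole (1 + j20·0.001) = 1 + j0.02 → |·| ≈ 1.0002, ∠ ≈ 1.15°
|T| = 10 · 1.4142 / (1.0002) ≈ 14.139
Gain = 20 log₁₀(14.139) ≈ 23.01 dB
∠T = (45.00°) − (1.15°) = 43.85°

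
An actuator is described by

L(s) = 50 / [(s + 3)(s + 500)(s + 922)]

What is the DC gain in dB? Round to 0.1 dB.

L(0) = 50 / (3·500·922) ≈ 3.6153e-05
20 log₁₀(3.6153e-05) ≈ -88.84 dB

-88.8 dB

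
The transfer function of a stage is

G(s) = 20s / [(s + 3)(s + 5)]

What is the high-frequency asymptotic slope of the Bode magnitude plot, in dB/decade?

Each pole contributes −20 dB/decade at high frequency; each zero contributes +20 dB/decade.
Net: 1 zero(s) − 2 pole(s) → -20 dB/decade.

-20 dB/decade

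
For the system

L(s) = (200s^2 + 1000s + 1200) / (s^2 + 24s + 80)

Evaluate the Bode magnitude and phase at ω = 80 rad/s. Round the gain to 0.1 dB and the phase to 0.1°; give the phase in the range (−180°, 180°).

45.8 dB, 13.3°

Substitute s = j80:
Numerator: 200(j80)^2 + 1000(j80) + 1200 = -1278800 + j80000
Denominator: (j80)^2 + 24(j80) + 80 = -6320 + j1920
|N| = √(1278800² + 80000²) ≈ 1.2813e+06, ∠N ≈ 176.42°
|D| = √(6320² + 1920²) ≈ 6605.2, ∠D ≈ 163.10°
|L| = 1.2813e+06 / 6605.2 ≈ 193.98
Gain = 20 log₁₀(193.98) ≈ 45.76 dB
∠L = 176.42° − 163.10° = 13.32°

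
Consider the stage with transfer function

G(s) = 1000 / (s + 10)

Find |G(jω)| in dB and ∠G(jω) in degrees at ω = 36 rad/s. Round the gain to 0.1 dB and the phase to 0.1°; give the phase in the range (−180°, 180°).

28.6 dB, -74.5°

At s = jω = j36:
pole (s+10): 10 + j36 → |·| = √(10²+36²) = √1396 ≈ 37.363, ∠ = arctan(36/10) ≈ 74.48°
|G| = 1000 / 37.363 ≈ 26.764
Gain = 20 log₁₀(26.764) ≈ 28.55 dB
∠G = 0.00° − 74.48° = -74.48°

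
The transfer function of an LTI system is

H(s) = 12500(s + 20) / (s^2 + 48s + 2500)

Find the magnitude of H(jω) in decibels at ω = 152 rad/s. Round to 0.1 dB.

At s = jω = j152:
zero (s+20): 20 + j152 → |·| = √(20²+152²) = √23504 ≈ 153.31, ∠ = arctan(152/20) ≈ 82.50°
quadratic: (j152)² + 48·j152 + 2500 = -20604 + j7296 → |·| ≈ 21858, ∠ ≈ 160.50°
|H| = 12500 · 153.31 / 21858 ≈ 87.674
Gain = 20 log₁₀(87.674) ≈ 38.86 dB

38.9 dB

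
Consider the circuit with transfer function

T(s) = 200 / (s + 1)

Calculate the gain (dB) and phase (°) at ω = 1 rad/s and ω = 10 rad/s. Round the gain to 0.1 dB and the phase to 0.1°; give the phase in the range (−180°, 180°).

ω = 1: 43.0 dB, -45.0°; ω = 10: 26.0 dB, -84.3°

At s = jω = j1:
pole (s+1): 1 + j1 → |·| = √(1²+1²) = √2 ≈ 1.4142, ∠ = arctan(1/1) ≈ 45.00°
|T| = 200 / 1.4142 ≈ 141.42
Gain = 20 log₁₀(141.42) ≈ 43.01 dB
∠T = 0.00° − 45.00° = -45.00°

At s = jω = j10:
pole (s+1): 1 + j10 → |·| = √(1²+10²) = √101 ≈ 10.05, ∠ = arctan(10/1) ≈ 84.29°
|T| = 200 / 10.05 ≈ 19.9
Gain = 20 log₁₀(19.9) ≈ 25.98 dB
∠T = 0.00° − 84.29° = -84.29°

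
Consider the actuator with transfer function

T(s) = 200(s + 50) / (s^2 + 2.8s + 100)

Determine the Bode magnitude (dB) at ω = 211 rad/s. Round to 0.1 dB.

-0.2 dB

At s = jω = j211:
zero (s+50): 50 + j211 → |·| = √(50²+211²) = √47021 ≈ 216.84, ∠ = arctan(211/50) ≈ 76.67°
quadratic: (j211)² + 2.8·j211 + 100 = -44421 + j590.8 → |·| ≈ 44425, ∠ ≈ 179.24°
|T| = 200 · 216.84 / 44425 ≈ 0.97621
Gain = 20 log₁₀(0.97621) ≈ -0.21 dB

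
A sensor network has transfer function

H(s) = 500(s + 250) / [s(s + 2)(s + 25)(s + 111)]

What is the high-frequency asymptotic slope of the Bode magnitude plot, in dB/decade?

Each pole contributes −20 dB/decade at high frequency; each zero contributes +20 dB/decade.
Net: 1 zero(s) − 4 pole(s) → -60 dB/decade.

-60 dB/decade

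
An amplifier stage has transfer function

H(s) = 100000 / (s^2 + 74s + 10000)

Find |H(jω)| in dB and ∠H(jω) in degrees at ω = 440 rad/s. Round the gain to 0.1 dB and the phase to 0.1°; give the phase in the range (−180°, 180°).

-5.4 dB, -169.9°

At s = jω = j440:
quadratic: (j440)² + 74·j440 + 10000 = -183600 + j32560 → |·| ≈ 1.8646e+05, ∠ ≈ 169.94°
|H| = 100000 / 1.8646e+05 ≈ 0.53631
Gain = 20 log₁₀(0.53631) ≈ -5.41 dB
∠H = 0.00° − 169.94° = -169.94°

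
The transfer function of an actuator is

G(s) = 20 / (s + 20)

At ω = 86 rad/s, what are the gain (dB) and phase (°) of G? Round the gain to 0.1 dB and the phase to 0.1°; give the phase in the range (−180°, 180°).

At s = jω = j86:
pole (s+20): 20 + j86 → |·| = √(20²+86²) = √7796 ≈ 88.295, ∠ = arctan(86/20) ≈ 76.91°
|G| = 20 / 88.295 ≈ 0.22651
Gain = 20 log₁₀(0.22651) ≈ -12.90 dB
∠G = 0.00° − 76.91° = -76.91°

-12.9 dB, -76.9°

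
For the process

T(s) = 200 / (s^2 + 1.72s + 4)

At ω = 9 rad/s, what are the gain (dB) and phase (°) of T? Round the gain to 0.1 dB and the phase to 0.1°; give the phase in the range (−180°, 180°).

8.1 dB, -168.6°

At s = jω = j9:
quadratic: (j9)² + 1.72·j9 + 4 = -77 + j15.48 → |·| ≈ 78.541, ∠ ≈ 168.63°
|T| = 200 / 78.541 ≈ 2.5464
Gain = 20 log₁₀(2.5464) ≈ 8.12 dB
∠T = 0.00° − 168.63° = -168.63°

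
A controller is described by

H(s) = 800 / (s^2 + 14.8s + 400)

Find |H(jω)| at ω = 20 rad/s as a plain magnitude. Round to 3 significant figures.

At s = jω = j20:
quadratic: (j20)² + 14.8·j20 + 400 = 0 + j296 → |·| ≈ 296, ∠ ≈ 90.00°
|H| = 800 / 296 ≈ 2.7027

2.70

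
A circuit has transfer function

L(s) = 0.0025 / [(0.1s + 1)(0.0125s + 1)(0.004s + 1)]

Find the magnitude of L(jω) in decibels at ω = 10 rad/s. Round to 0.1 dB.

-55.1 dB

At ω = 10 rad/s:
pole (1 + j10·0.1) = 1 + j1 → |·| ≈ 1.4142, ∠ ≈ 45.00°
pole (1 + j10·0.0125) = 1 + j0.125 → |·| ≈ 1.0078, ∠ ≈ 7.13°
pole (1 + j10·0.004) = 1 + j0.04 → |·| ≈ 1.0008, ∠ ≈ 2.29°
|L| = 0.0025 · 1 / (1.4142 · 1.0078 · 1.0008) ≈ 0.0017527
Gain = 20 log₁₀(0.0017527) ≈ -55.13 dB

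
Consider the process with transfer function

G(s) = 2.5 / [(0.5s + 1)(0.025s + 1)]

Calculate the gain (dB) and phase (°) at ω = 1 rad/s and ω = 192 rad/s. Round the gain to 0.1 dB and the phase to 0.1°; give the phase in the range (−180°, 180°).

ω = 1: 7.0 dB, -28.0°; ω = 192: -45.5 dB, -167.6°

At ω = 1 rad/s:
pole (1 + j1·0.5) = 1 + j0.5 → |·| ≈ 1.118, ∠ ≈ 26.57°
pole (1 + j1·0.025) = 1 + j0.025 → |·| ≈ 1.0003, ∠ ≈ 1.43°
|G| = 2.5 · 1 / (1.118 · 1.0003) ≈ 2.2355
Gain = 20 log₁₀(2.2355) ≈ 6.99 dB
∠G = (0°) − (26.57° + 1.43°) = -28.00°

At ω = 192 rad/s:
pole (1 + j192·0.5) = 1 + j96 → |·| ≈ 96.005, ∠ ≈ 89.40°
pole (1 + j192·0.025) = 1 + j4.8 → |·| ≈ 4.9031, ∠ ≈ 78.23°
|G| = 2.5 · 1 / (96.005 · 4.9031) ≈ 0.005311
Gain = 20 log₁₀(0.005311) ≈ -45.50 dB
∠G = (0°) − (89.40° + 78.23°) = -167.63°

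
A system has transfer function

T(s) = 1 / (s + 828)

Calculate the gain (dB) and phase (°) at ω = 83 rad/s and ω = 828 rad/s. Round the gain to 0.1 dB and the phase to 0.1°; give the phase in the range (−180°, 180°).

Substitute s = j83:
Numerator: 1 = 1 + j0
Denominator: (j83) + 828 = 828 + j83
|N| = √(1² + 0²) ≈ 1, ∠N ≈ 0.00°
|D| = √(828² + 83²) ≈ 832.15, ∠D ≈ 5.72°
|T| = 1 / 832.15 ≈ 0.0012017
Gain = 20 log₁₀(0.0012017) ≈ -58.40 dB
∠T = 0.00° − 5.72° = -5.72°

Substitute s = j828:
Numerator: 1 = 1 + j0
Denominator: (j828) + 828 = 828 + j828
|N| = √(1² + 0²) ≈ 1, ∠N ≈ 0.00°
|D| = √(828² + 828²) ≈ 1171, ∠D ≈ 45.00°
|T| = 1 / 1171 ≈ 0.00085397
Gain = 20 log₁₀(0.00085397) ≈ -61.37 dB
∠T = 0.00° − 45.00° = -45.00°

ω = 83: -58.4 dB, -5.7°; ω = 828: -61.4 dB, -45.0°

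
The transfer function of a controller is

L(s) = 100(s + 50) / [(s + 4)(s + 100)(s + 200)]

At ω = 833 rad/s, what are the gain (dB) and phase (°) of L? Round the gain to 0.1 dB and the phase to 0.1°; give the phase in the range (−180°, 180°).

At s = jω = j833:
zero (s+50): 50 + j833 → |·| = √(50²+833²) = √696389 ≈ 834.5, ∠ = arctan(833/50) ≈ 86.56°
pole (s+4): 4 + j833 → |·| = √(4²+833²) = √693905 ≈ 833.01, ∠ = arctan(833/4) ≈ 89.72°
pole (s+100): 100 + j833 → |·| = √(100²+833²) = √703889 ≈ 838.98, ∠ = arctan(833/100) ≈ 83.15°
pole (s+200): 200 + j833 → |·| = √(200²+833²) = √733889 ≈ 856.67, ∠ = arctan(833/200) ≈ 76.50°
|L| = 100 · 834.5 / 5.9871e+08 ≈ 0.00013938
Gain = 20 log₁₀(0.00013938) ≈ -77.12 dB
∠L = 86.56° − 249.37° = -162.81°

-77.1 dB, -162.8°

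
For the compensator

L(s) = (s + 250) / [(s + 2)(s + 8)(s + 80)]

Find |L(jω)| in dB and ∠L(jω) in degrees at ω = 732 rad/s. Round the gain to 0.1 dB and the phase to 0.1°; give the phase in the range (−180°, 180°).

At s = jω = j732:
zero (s+250): 250 + j732 → |·| = √(250²+732²) = √598324 ≈ 773.51, ∠ = arctan(732/250) ≈ 71.14°
pole (s+2): 2 + j732 → |·| = √(2²+732²) = √535828 ≈ 732, ∠ = arctan(732/2) ≈ 89.84°
pole (s+8): 8 + j732 → |·| = √(8²+732²) = √535888 ≈ 732.04, ∠ = arctan(732/8) ≈ 89.37°
pole (s+80): 80 + j732 → |·| = √(80²+732²) = √542224 ≈ 736.36, ∠ = arctan(732/80) ≈ 83.76°
|L| = 1 · 773.51 / 3.9458e+08 ≈ 1.9603e-06
Gain = 20 log₁₀(1.9603e-06) ≈ -114.15 dB
∠L = 71.14° − 262.97° = -191.83° ≡ 168.17° (principal value)

-114.2 dB, 168.2°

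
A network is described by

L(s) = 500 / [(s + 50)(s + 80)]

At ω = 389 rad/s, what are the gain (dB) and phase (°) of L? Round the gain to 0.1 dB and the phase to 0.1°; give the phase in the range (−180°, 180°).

-49.9 dB, -161.1°

At s = jω = j389:
pole (s+50): 50 + j389 → |·| = √(50²+389²) = √153821 ≈ 392.2, ∠ = arctan(389/50) ≈ 82.68°
pole (s+80): 80 + j389 → |·| = √(80²+389²) = √157721 ≈ 397.14, ∠ = arctan(389/80) ≈ 78.38°
|L| = 500 / 1.5576e+05 ≈ 0.0032101
Gain = 20 log₁₀(0.0032101) ≈ -49.87 dB
∠L = 0.00° − 161.06° = -161.06°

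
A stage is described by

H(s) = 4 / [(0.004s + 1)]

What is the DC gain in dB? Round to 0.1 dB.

H(0) = 4 · 1 / 1 = 4
20 log₁₀(4) ≈ 12.04 dB

12.0 dB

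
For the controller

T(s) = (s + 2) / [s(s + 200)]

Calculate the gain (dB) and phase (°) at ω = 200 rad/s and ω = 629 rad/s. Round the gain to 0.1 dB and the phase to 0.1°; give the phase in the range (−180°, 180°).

At s = jω = j200:
zero (s+2): 2 + j200 → |·| = √(2²+200²) = √40004 ≈ 200.01, ∠ = arctan(200/2) ≈ 89.43°
pole (s+200): 200 + j200 → |·| = √(200²+200²) = √80000 ≈ 282.84, ∠ = arctan(200/200) ≈ 45.00°
pole at origin: |s| = 200, ∠ = 90.00° (in denominator)
|T| = 1 · 200.01 / 56568 ≈ 0.0035357
Gain = 20 log₁₀(0.0035357) ≈ -49.03 dB
∠T = 89.43° − 135.00° = -45.57°

At s = jω = j629:
zero (s+2): 2 + j629 → |·| = √(2²+629²) = √395645 ≈ 629, ∠ = arctan(629/2) ≈ 89.82°
pole (s+200): 200 + j629 → |·| = √(200²+629²) = √435641 ≈ 660.03, ∠ = arctan(629/200) ≈ 72.36°
pole at origin: |s| = 629, ∠ = 90.00° (in denominator)
|T| = 1 · 629 / 4.1516e+05 ≈ 0.0015151
Gain = 20 log₁₀(0.0015151) ≈ -56.39 dB
∠T = 89.82° − 162.36° = -72.54°

ω = 200: -49.0 dB, -45.6°; ω = 629: -56.4 dB, -72.5°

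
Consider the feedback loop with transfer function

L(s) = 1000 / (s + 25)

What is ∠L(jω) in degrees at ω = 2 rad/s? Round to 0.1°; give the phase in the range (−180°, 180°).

-4.6°

At s = jω = j2:
pole (s+25): 25 + j2 → |·| = √(25²+2²) = √629 ≈ 25.08, ∠ = arctan(2/25) ≈ 4.57°
∠L = 0.00° − 4.57° = -4.57°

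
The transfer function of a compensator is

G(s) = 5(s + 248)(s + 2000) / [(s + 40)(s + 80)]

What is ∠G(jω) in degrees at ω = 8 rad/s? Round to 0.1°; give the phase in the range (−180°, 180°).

At s = jω = j8:
zero (s+248): 248 + j8 → |·| = √(248²+8²) = √61568 ≈ 248.13, ∠ = arctan(8/248) ≈ 1.85°
zero (s+2000): 2000 + j8 → |·| = √(2000²+8²) = √4000064 ≈ 2000, ∠ = arctan(8/2000) ≈ 0.23°
pole (s+40): 40 + j8 → |·| = √(40²+8²) = √1664 ≈ 40.792, ∠ = arctan(8/40) ≈ 11.31°
pole (s+80): 80 + j8 → |·| = √(80²+8²) = √6464 ≈ 80.399, ∠ = arctan(8/80) ≈ 5.71°
∠G = 2.08° − 17.02° = -14.94°

-14.9°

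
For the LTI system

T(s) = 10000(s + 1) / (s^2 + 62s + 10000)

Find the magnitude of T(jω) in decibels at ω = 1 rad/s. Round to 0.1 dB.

3.0 dB

At s = jω = j1:
zero (s+1): 1 + j1 → |·| = √(1²+1²) = √2 ≈ 1.4142, ∠ = arctan(1/1) ≈ 45.00°
quadratic: (j1)² + 62·j1 + 10000 = 9999 + j62 → |·| ≈ 9999.2, ∠ ≈ 0.36°
|T| = 10000 · 1.4142 / 9999.2 ≈ 1.4143
Gain = 20 log₁₀(1.4143) ≈ 3.01 dB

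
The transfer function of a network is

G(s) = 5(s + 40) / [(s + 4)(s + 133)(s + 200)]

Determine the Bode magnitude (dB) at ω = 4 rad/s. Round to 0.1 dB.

At s = jω = j4:
zero (s+40): 40 + j4 → |·| = √(40²+4²) = √1616 ≈ 40.2, ∠ = arctan(4/40) ≈ 5.71°
pole (s+4): 4 + j4 → |·| = √(4²+4²) = √32 ≈ 5.6569, ∠ = arctan(4/4) ≈ 45.00°
pole (s+133): 133 + j4 → |·| = √(133²+4²) = √17705 ≈ 133.06, ∠ = arctan(4/133) ≈ 1.72°
pole (s+200): 200 + j4 → |·| = √(200²+4²) = √40016 ≈ 200.04, ∠ = arctan(4/200) ≈ 1.15°
|G| = 5 · 40.2 / 1.5057e+05 ≈ 0.0013349
Gain = 20 log₁₀(0.0013349) ≈ -57.49 dB

-57.5 dB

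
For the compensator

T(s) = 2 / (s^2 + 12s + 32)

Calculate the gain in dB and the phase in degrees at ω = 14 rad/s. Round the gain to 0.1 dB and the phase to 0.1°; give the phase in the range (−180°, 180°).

-41.4 dB, -134.3°

Substitute s = j14:
Numerator: 2 = 2 + j0
Denominator: (j14)^2 + 12(j14) + 32 = -164 + j168
|N| = √(2² + 0²) ≈ 2, ∠N ≈ 0.00°
|D| = √(164² + 168²) ≈ 234.78, ∠D ≈ 134.31°
|T| = 2 / 234.78 ≈ 0.0085186
Gain = 20 log₁₀(0.0085186) ≈ -41.39 dB
∠T = 0.00° − 134.31° = -134.31°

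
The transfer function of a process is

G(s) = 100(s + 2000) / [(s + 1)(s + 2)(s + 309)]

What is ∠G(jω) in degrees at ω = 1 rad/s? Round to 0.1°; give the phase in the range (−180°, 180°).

At s = jω = j1:
zero (s+2000): 2000 + j1 → |·| = √(2000²+1²) = √4000001 ≈ 2000, ∠ = arctan(1/2000) ≈ 0.03°
pole (s+1): 1 + j1 → |·| = √(1²+1²) = √2 ≈ 1.4142, ∠ = arctan(1/1) ≈ 45.00°
pole (s+2): 2 + j1 → |·| = √(2²+1²) = √5 ≈ 2.2361, ∠ = arctan(1/2) ≈ 26.57°
pole (s+309): 309 + j1 → |·| = √(309²+1²) = √95482 ≈ 309, ∠ = arctan(1/309) ≈ 0.19°
∠G = 0.03° − 71.76° = -71.73°

-71.7°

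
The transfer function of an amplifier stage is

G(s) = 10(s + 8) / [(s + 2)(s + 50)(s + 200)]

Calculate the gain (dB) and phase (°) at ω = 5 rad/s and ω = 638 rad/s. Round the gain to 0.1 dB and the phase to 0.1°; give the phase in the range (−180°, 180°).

At s = jω = j5:
zero (s+8): 8 + j5 → |·| = √(8²+5²) = √89 ≈ 9.434, ∠ = arctan(5/8) ≈ 32.01°
pole (s+2): 2 + j5 → |·| = √(2²+5²) = √29 ≈ 5.3852, ∠ = arctan(5/2) ≈ 68.20°
pole (s+50): 50 + j5 → |·| = √(50²+5²) = √2525 ≈ 50.249, ∠ = arctan(5/50) ≈ 5.71°
pole (s+200): 200 + j5 → |·| = √(200²+5²) = √40025 ≈ 200.06, ∠ = arctan(5/200) ≈ 1.43°
|G| = 10 · 9.434 / 54136 ≈ 0.0017426
Gain = 20 log₁₀(0.0017426) ≈ -55.18 dB
∠G = 32.01° − 75.34° = -43.33°

At s = jω = j638:
zero (s+8): 8 + j638 → |·| = √(8²+638²) = √407108 ≈ 638.05, ∠ = arctan(638/8) ≈ 89.28°
pole (s+2): 2 + j638 → |·| = √(2²+638²) = √407048 ≈ 638, ∠ = arctan(638/2) ≈ 89.82°
pole (s+50): 50 + j638 → |·| = √(50²+638²) = √409544 ≈ 639.96, ∠ = arctan(638/50) ≈ 85.52°
pole (s+200): 200 + j638 → |·| = √(200²+638²) = √447044 ≈ 668.61, ∠ = arctan(638/200) ≈ 72.59°
|G| = 10 · 638.05 / 2.7299e+08 ≈ 2.3373e-05
Gain = 20 log₁₀(2.3373e-05) ≈ -92.63 dB
∠G = 89.28° − 247.93° = -158.65°

ω = 5: -55.2 dB, -43.3°; ω = 638: -92.6 dB, -158.7°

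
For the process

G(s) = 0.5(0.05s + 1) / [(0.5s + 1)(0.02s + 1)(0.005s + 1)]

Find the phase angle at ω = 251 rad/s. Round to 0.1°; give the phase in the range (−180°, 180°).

At ω = 251 rad/s:
zero (1 + j251·0.05) = 1 + j12.55 → |·| ≈ 12.59, ∠ ≈ 85.44°
pole (1 + j251·0.5) = 1 + j125.5 → |·| ≈ 125.5, ∠ ≈ 89.54°
pole (1 + j251·0.02) = 1 + j5.02 → |·| ≈ 5.1186, ∠ ≈ 78.73°
pole (1 + j251·0.005) = 1 + j1.255 → |·| ≈ 1.6047, ∠ ≈ 51.45°
∠G = (85.44°) − (89.54° + 78.73° + 51.45°) = -134.28°

-134.3°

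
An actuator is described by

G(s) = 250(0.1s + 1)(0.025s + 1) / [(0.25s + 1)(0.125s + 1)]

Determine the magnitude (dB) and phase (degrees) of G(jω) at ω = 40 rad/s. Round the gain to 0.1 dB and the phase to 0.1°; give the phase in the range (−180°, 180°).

At ω = 40 rad/s:
zero (1 + j40·0.1) = 1 + j4 → |·| ≈ 4.1231, ∠ ≈ 75.96°
zero (1 + j40·0.025) = 1 + j1 → |·| ≈ 1.4142, ∠ ≈ 45.00°
pole (1 + j40·0.25) = 1 + j10 → |·| ≈ 10.05, ∠ ≈ 84.29°
pole (1 + j40·0.125) = 1 + j5 → |·| ≈ 5.099, ∠ ≈ 78.69°
|G| = 250 · 4.1231 · 1.4142 / (10.05 · 5.099) ≈ 28.446
Gain = 20 log₁₀(28.446) ≈ 29.08 dB
∠G = (75.96° + 45.00°) − (84.29° + 78.69°) = -42.02°

29.1 dB, -42.0°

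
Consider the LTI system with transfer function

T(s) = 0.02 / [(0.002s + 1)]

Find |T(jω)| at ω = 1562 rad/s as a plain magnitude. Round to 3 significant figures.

0.00610

At ω = 1562 rad/s:
pole (1 + j1562·0.002) = 1 + j3.124 → |·| ≈ 3.2801, ∠ ≈ 72.25°
|T| = 0.02 · 1 / (3.2801) ≈ 0.0060974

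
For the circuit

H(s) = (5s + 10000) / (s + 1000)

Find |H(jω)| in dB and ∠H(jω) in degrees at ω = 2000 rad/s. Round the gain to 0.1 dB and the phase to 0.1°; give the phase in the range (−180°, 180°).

Substitute s = j2000:
Numerator: 5(j2000) + 10000 = 10000 + j10000
Denominator: (j2000) + 1000 = 1000 + j2000
|N| = √(10000² + 10000²) ≈ 14142, ∠N ≈ 45.00°
|D| = √(1000² + 2000²) ≈ 2236.1, ∠D ≈ 63.43°
|H| = 14142 / 2236.1 ≈ 6.3244
Gain = 20 log₁₀(6.3244) ≈ 16.02 dB
∠H = 45.00° − 63.43° = -18.43°

16.0 dB, -18.4°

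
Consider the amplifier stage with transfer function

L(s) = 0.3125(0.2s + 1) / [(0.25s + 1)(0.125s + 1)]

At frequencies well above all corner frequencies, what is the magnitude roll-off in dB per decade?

-20 dB/decade

Each pole contributes −20 dB/decade at high frequency; each zero contributes +20 dB/decade.
Net: 1 zero(s) − 2 pole(s) → -20 dB/decade.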